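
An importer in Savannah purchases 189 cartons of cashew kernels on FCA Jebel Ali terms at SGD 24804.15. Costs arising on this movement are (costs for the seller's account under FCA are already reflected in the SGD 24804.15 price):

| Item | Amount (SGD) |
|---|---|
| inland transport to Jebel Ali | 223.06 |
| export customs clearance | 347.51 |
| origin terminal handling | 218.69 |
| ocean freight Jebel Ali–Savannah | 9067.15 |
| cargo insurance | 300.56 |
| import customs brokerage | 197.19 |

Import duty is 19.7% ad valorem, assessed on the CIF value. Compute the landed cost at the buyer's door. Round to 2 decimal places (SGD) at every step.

FCA: the seller delivers export-cleared goods to the carrier; the buyer bears costs from that point.
Already in the invoice (seller's account under FCA): inland to port, export clearance — exclude.
CIF value = FCA price + origin terminal + freight + insurance = 24804.15 + 218.69 + 9067.15 + 300.56 = 34390.55
Import duty = 34390.55 × 19.7% = 6774.94
Buyer bears: origin terminal 218.69 + freight 9067.15 + insurance 300.56 + brokerage 197.19 + duty 6774.94 = 16558.53
Landed cost = invoice 24804.15 + 16558.53 = 41362.68

Total landed cost: SGD 41362.68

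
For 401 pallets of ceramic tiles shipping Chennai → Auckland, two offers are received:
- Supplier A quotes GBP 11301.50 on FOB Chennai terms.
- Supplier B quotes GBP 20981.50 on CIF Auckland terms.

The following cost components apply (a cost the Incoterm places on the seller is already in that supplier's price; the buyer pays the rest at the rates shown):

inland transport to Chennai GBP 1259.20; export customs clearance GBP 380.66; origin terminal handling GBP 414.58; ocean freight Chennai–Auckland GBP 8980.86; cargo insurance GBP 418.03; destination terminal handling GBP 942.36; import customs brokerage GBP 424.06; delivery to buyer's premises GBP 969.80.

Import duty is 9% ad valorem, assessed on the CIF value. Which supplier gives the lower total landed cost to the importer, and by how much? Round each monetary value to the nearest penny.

Supplier A (FOB):
CIF value = FOB price + freight + insurance = 11301.50 + 8980.86 + 418.03 = 20700.39
Import duty = 20700.39 × 9% = 1863.04
Buyer bears (A): 8980.86 + 418.03 + 942.36 + 424.06 + 969.80 = 11735.11
Landed cost (A) = invoice 11301.50 + 11735.11 + duty 1863.04 = 24899.65
Supplier B (CIF):
The CIF price already equals the CIF value: 20981.50
Import duty = 20981.50 × 9% = 1888.34
Buyer bears (B): 942.36 + 424.06 + 969.80 = 2336.22
Landed cost (B) = invoice 20981.50 + 2336.22 + duty 1888.34 = 25206.06
Difference = |24899.65 − 25206.06| = 306.41

Supplier A is cheaper by GBP 306.41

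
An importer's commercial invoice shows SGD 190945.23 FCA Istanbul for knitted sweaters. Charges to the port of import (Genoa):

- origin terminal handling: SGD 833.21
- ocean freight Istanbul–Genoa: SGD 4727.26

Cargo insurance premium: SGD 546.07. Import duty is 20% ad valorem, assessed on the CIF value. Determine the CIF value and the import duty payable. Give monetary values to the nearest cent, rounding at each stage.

CIF = FCA price + pre-shipment costs + freight + insurance
CIF = 190945.23 + 833.21 + 4727.26 + 546.07 = 197051.77
Import duty = 197051.77 × 20% = 39410.35

CIF value: SGD 197051.77; import duty: SGD 39410.35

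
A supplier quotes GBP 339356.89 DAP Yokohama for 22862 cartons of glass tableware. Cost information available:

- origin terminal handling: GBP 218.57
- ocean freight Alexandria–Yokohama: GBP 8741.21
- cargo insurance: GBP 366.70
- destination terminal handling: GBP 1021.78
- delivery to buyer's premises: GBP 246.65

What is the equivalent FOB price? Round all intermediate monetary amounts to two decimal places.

Not relevant to the conversion: origin terminal — on the seller under both DAP and FOB; already in the DAP price and stays in the FOB price.
From DAP to FOB, the seller no longer bears: freight, insurance, destination terminal, delivery.
FOB price = 339356.89 − 8741.21 − 366.70 − 1021.78 − 246.65 = 328980.55

FOB price: GBP 328980.55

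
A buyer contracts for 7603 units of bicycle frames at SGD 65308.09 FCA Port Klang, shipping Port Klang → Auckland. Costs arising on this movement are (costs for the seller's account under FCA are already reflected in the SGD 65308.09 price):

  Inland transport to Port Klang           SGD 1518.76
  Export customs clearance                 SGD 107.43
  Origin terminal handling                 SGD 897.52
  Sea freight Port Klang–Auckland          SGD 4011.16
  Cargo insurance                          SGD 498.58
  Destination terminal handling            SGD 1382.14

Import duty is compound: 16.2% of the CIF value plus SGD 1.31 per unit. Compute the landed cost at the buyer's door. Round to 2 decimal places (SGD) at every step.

Total landed cost: SGD 93513.31

FCA: the seller delivers export-cleared goods to the carrier; the buyer bears costs from that point.
Already in the invoice (seller's account under FCA): inland to port, export clearance — exclude.
CIF value = FCA price + origin terminal + freight + insurance = 65308.09 + 897.52 + 4011.16 + 498.58 = 70715.35
Ad valorem component: 70715.35 × 16.2% = 11455.89
Specific component: 7603 × 1.31 = 9959.93
Import duty = 11455.89 + 9959.93 = 21415.82
Buyer bears: origin terminal 897.52 + freight 4011.16 + insurance 498.58 + destination terminal 1382.14 + duty 21415.82 = 28205.22
Landed cost = invoice 65308.09 + 28205.22 = 93513.31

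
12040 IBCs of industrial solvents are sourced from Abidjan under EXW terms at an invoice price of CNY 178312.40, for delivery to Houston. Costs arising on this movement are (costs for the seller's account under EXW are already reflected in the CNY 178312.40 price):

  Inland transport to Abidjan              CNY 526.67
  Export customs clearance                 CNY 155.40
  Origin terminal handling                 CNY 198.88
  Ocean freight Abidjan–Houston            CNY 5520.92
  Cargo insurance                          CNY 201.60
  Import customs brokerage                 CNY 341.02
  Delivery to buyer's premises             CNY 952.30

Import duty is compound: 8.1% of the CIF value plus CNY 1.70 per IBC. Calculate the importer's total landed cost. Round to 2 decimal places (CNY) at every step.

Total landed cost: CNY 221655.38

EXW: the seller makes goods available at their premises; the buyer bears all onward costs.
CIF value = EXW price + inland to port + export clearance + origin terminal + freight + insurance = 178312.40 + 526.67 + 155.40 + 198.88 + 5520.92 + 201.60 = 184915.87
Ad valorem component: 184915.87 × 8.1% = 14978.19
Specific component: 12040 × 1.70 = 20468.00
Import duty = 14978.19 + 20468.00 = 35446.19
Buyer bears: inland to port 526.67 + export clearance 155.40 + origin terminal 198.88 + freight 5520.92 + insurance 201.60 + brokerage 341.02 + delivery 952.30 + duty 35446.19 = 43342.98
Landed cost = invoice 178312.40 + 43342.98 = 221655.38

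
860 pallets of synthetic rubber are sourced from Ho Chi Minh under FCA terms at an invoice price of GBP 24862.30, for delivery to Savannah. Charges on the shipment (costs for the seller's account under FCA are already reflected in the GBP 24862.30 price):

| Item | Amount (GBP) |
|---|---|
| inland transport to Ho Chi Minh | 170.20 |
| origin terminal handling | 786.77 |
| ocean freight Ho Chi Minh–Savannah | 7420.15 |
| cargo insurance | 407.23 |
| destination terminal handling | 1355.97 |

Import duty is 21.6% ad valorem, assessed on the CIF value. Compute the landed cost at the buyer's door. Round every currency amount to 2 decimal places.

FCA: the seller delivers export-cleared goods to the carrier; the buyer bears costs from that point.
Already in the invoice (seller's account under FCA): inland to port — exclude.
CIF value = FCA price + origin terminal + freight + insurance = 24862.30 + 786.77 + 7420.15 + 407.23 = 33476.45
Import duty = 33476.45 × 21.6% = 7230.91
Buyer bears: origin terminal 786.77 + freight 7420.15 + insurance 407.23 + destination terminal 1355.97 + duty 7230.91 = 17201.03
Landed cost = invoice 24862.30 + 17201.03 = 42063.33

Total landed cost: GBP 42063.33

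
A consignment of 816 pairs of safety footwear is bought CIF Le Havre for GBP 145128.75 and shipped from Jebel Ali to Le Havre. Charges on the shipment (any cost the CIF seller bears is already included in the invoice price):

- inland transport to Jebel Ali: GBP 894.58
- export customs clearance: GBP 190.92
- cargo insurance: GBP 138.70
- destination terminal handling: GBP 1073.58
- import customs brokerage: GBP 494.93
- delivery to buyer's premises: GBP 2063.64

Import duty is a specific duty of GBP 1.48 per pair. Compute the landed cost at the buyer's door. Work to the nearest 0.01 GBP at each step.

CIF: the seller pays costs through ocean freight and marine insurance to the destination port.
Already in the invoice (seller's account under CIF): inland to port, export clearance, insurance — exclude.
The CIF price already equals the CIF value: 145128.75
Import duty = 816 × 1.48 = 1207.68
Buyer bears: destination terminal 1073.58 + brokerage 494.93 + delivery 2063.64 + duty 1207.68 = 4839.83
Landed cost = invoice 145128.75 + 4839.83 = 149968.58

Total landed cost: GBP 149968.58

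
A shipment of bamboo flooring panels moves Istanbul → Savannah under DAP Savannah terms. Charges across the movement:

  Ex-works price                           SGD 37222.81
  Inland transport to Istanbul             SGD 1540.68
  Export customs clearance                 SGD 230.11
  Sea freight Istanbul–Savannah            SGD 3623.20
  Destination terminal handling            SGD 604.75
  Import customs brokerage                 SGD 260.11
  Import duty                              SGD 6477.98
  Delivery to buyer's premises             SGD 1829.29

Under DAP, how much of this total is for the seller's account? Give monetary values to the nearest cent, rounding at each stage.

DAP: the seller bears all costs to the named destination except import duty and clearance.
Seller's account: goods 37222.81 + inland to port 1540.68 + export clearance 230.11 + freight 3623.20 + destination terminal 604.75 + delivery 1829.29 = 45050.84
Buyer's account: brokerage 260.11 + duty 6477.98 = 6738.09

Seller's account: SGD 45050.84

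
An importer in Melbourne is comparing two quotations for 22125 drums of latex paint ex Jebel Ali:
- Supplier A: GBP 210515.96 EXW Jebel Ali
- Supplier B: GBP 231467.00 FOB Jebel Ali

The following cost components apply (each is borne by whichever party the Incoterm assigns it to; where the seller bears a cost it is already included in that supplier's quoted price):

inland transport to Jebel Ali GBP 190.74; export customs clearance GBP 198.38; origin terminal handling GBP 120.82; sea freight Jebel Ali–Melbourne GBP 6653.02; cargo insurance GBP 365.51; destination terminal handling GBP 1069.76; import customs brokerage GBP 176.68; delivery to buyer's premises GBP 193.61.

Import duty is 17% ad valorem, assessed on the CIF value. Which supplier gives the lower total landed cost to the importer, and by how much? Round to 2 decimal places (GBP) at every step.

Supplier A is cheaper by GBP 23916.09

Supplier A (EXW):
CIF value = EXW price + inland to port + export clearance + origin terminal + freight + insurance = 210515.96 + 190.74 + 198.38 + 120.82 + 6653.02 + 365.51 = 218044.43
Import duty = 218044.43 × 17% = 37067.55
Buyer bears (A): 190.74 + 198.38 + 120.82 + 6653.02 + 365.51 + 1069.76 + 176.68 + 193.61 = 8968.52
Landed cost (A) = invoice 210515.96 + 8968.52 + duty 37067.55 = 256552.03
Supplier B (FOB):
CIF value = FOB price + freight + insurance = 231467.00 + 6653.02 + 365.51 = 238485.53
Import duty = 238485.53 × 17% = 40542.54
Buyer bears (B): 6653.02 + 365.51 + 1069.76 + 176.68 + 193.61 = 8458.58
Landed cost (B) = invoice 231467.00 + 8458.58 + duty 40542.54 = 280468.12
Difference = |256552.03 − 280468.12| = 23916.09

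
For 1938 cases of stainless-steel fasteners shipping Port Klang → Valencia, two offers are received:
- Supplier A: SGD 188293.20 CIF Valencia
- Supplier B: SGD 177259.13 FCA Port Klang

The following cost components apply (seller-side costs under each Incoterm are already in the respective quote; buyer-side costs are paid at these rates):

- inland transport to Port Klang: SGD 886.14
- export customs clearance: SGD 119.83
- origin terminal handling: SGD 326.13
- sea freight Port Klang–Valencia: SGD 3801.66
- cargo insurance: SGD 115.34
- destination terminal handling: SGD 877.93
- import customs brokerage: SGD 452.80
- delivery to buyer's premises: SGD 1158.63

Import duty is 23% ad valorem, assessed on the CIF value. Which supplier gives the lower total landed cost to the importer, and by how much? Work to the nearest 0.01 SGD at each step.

Supplier B is cheaper by SGD 8352.86

Supplier A (CIF):
The CIF price already equals the CIF value: 188293.20
Import duty = 188293.20 × 23% = 43307.44
Buyer bears (A): 877.93 + 452.80 + 1158.63 = 2489.36
Landed cost (A) = invoice 188293.20 + 2489.36 + duty 43307.44 = 234090.00
Supplier B (FCA):
CIF value = FCA price + origin terminal + freight + insurance = 177259.13 + 326.13 + 3801.66 + 115.34 = 181502.26
Import duty = 181502.26 × 23% = 41745.52
Buyer bears (B): 326.13 + 3801.66 + 115.34 + 877.93 + 452.80 + 1158.63 = 6732.49
Landed cost (B) = invoice 177259.13 + 6732.49 + duty 41745.52 = 225737.14
Difference = |234090.00 − 225737.14| = 8352.86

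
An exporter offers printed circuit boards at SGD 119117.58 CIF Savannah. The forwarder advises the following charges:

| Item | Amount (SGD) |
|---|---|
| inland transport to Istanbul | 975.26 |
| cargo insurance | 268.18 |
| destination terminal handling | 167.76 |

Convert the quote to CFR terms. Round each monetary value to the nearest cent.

CFR price: SGD 118849.40

Not relevant to the conversion: inland to port — on the seller under both CIF and CFR; already in the CIF price and stays in the CFR price. destination terminal — on the buyer under both terms; not part of either seller's price.
From CIF to CFR, the seller no longer bears: insurance.
CFR price = 119117.58 − 268.18 = 118849.40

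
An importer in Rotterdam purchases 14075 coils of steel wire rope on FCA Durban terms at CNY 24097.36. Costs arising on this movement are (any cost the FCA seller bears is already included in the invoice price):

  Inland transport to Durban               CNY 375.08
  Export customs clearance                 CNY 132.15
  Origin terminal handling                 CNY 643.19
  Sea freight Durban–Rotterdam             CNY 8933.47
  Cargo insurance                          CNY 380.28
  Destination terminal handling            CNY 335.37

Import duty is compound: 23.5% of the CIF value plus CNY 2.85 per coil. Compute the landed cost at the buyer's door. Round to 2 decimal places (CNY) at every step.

FCA: the seller delivers export-cleared goods to the carrier; the buyer bears costs from that point.
Already in the invoice (seller's account under FCA): inland to port, export clearance — exclude.
CIF value = FCA price + origin terminal + freight + insurance = 24097.36 + 643.19 + 8933.47 + 380.28 = 34054.30
Ad valorem component: 34054.30 × 23.5% = 8002.76
Specific component: 14075 × 2.85 = 40113.75
Import duty = 8002.76 + 40113.75 = 48116.51
Buyer bears: origin terminal 643.19 + freight 8933.47 + insurance 380.28 + destination terminal 335.37 + duty 48116.51 = 58408.82
Landed cost = invoice 24097.36 + 58408.82 = 82506.18

Total landed cost: CNY 82506.18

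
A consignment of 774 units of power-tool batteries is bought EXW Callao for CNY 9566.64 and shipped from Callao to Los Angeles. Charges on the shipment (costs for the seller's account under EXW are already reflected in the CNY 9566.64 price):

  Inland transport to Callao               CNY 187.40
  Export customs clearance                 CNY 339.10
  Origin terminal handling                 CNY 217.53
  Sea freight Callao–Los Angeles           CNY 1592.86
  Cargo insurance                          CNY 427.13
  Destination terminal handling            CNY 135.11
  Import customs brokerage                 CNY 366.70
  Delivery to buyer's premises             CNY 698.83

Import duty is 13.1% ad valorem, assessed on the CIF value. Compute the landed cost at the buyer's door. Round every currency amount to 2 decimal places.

EXW: the seller makes goods available at their premises; the buyer bears all onward costs.
CIF value = EXW price + inland to port + export clearance + origin terminal + freight + insurance = 9566.64 + 187.40 + 339.10 + 217.53 + 1592.86 + 427.13 = 12330.66
Import duty = 12330.66 × 13.1% = 1615.32
Buyer bears: inland to port 187.40 + export clearance 339.10 + origin terminal 217.53 + freight 1592.86 + insurance 427.13 + destination terminal 135.11 + brokerage 366.70 + delivery 698.83 + duty 1615.32 = 5579.98
Landed cost = invoice 9566.64 + 5579.98 = 15146.62

Total landed cost: CNY 15146.62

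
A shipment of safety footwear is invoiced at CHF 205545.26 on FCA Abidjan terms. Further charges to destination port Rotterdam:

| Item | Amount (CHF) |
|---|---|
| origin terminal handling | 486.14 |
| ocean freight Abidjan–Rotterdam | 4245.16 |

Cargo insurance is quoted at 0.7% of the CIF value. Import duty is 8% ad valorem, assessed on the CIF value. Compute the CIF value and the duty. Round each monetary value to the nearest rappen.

CIF value: CHF 211758.87; import duty: CHF 16940.71

Let C be the CIF value. C = FCA price + pre-shipment costs + freight + 0.7% × C
C − 0.7% × C = 205545.26 + 486.14 + 4245.16
0.993 × C = 210276.56
C = 210276.56 / 0.993 = 211758.87
Insurance premium = 0.7% × 211758.87 = 1482.31
Import duty = 211758.87 × 8% = 16940.71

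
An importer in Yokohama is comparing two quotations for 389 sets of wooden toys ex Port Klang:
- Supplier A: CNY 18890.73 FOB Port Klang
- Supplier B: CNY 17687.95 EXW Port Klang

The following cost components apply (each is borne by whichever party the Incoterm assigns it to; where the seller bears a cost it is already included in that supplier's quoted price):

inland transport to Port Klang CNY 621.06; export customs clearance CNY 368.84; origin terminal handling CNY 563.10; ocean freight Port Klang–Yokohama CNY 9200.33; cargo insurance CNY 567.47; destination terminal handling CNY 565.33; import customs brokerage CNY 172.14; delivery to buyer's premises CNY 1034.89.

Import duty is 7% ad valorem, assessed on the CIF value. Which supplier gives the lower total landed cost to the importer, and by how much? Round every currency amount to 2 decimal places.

Supplier A is cheaper by CNY 374.73

Supplier A (FOB):
CIF value = FOB price + freight + insurance = 18890.73 + 9200.33 + 567.47 = 28658.53
Import duty = 28658.53 × 7% = 2006.10
Buyer bears (A): 9200.33 + 567.47 + 565.33 + 172.14 + 1034.89 = 11540.16
Landed cost (A) = invoice 18890.73 + 11540.16 + duty 2006.10 = 32436.99
Supplier B (EXW):
CIF value = EXW price + inland to port + export clearance + origin terminal + freight + insurance = 17687.95 + 621.06 + 368.84 + 563.10 + 9200.33 + 567.47 = 29008.75
Import duty = 29008.75 × 7% = 2030.61
Buyer bears (B): 621.06 + 368.84 + 563.10 + 9200.33 + 567.47 + 565.33 + 172.14 + 1034.89 = 13093.16
Landed cost (B) = invoice 17687.95 + 13093.16 + duty 2030.61 = 32811.72
Difference = |32436.99 − 32811.72| = 374.73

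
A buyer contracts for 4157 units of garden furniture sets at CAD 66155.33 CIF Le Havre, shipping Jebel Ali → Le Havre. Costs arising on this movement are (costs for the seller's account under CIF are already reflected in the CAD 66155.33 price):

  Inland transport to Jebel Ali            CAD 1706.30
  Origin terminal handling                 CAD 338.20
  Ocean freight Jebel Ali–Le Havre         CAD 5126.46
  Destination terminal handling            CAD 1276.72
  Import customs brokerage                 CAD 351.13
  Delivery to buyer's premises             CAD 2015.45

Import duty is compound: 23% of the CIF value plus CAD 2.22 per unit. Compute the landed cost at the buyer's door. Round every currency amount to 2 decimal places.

Total landed cost: CAD 94242.90

CIF: the seller pays costs through ocean freight and marine insurance to the destination port.
Already in the invoice (seller's account under CIF): inland to port, origin terminal, freight — exclude.
The CIF price already equals the CIF value: 66155.33
Ad valorem component: 66155.33 × 23% = 15215.73
Specific component: 4157 × 2.22 = 9228.54
Import duty = 15215.73 + 9228.54 = 24444.27
Buyer bears: destination terminal 1276.72 + brokerage 351.13 + delivery 2015.45 + duty 24444.27 = 28087.57
Landed cost = invoice 66155.33 + 28087.57 = 94242.90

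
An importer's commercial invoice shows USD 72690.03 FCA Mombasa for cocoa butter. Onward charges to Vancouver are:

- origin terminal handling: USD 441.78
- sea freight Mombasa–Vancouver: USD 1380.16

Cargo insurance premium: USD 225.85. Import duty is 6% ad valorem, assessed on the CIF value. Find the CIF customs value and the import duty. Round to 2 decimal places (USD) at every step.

CIF value: USD 74737.82; import duty: USD 4484.27

CIF = FCA price + pre-shipment costs + freight + insurance
CIF = 72690.03 + 441.78 + 1380.16 + 225.85 = 74737.82
Import duty = 74737.82 × 6% = 4484.27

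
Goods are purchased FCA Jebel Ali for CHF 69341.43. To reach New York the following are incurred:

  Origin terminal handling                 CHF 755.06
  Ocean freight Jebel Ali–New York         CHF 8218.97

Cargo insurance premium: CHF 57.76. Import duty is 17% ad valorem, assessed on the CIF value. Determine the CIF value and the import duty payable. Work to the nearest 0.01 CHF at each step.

CIF value: CHF 78373.22; import duty: CHF 13323.45

CIF = FCA price + pre-shipment costs + freight + insurance
CIF = 69341.43 + 755.06 + 8218.97 + 57.76 = 78373.22
Import duty = 78373.22 × 17% = 13323.45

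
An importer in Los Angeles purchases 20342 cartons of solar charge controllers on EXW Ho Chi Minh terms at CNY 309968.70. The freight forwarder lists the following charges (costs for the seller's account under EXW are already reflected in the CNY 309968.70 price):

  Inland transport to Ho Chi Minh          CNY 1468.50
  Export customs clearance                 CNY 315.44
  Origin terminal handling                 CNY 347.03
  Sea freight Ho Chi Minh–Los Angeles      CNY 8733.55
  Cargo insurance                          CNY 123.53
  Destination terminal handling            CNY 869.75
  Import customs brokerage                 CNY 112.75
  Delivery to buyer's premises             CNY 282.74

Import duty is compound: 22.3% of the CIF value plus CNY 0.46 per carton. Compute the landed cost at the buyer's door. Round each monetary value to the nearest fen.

EXW: the seller makes goods available at their premises; the buyer bears all onward costs.
CIF value = EXW price + inland to port + export clearance + origin terminal + freight + insurance = 309968.70 + 1468.50 + 315.44 + 347.03 + 8733.55 + 123.53 = 320956.75
Ad valorem component: 320956.75 × 22.3% = 71573.36
Specific component: 20342 × 0.46 = 9357.32
Import duty = 71573.36 + 9357.32 = 80930.68
Buyer bears: inland to port 1468.50 + export clearance 315.44 + origin terminal 347.03 + freight 8733.55 + insurance 123.53 + destination terminal 869.75 + brokerage 112.75 + delivery 282.74 + duty 80930.68 = 93183.97
Landed cost = invoice 309968.70 + 93183.97 = 403152.67

Total landed cost: CNY 403152.67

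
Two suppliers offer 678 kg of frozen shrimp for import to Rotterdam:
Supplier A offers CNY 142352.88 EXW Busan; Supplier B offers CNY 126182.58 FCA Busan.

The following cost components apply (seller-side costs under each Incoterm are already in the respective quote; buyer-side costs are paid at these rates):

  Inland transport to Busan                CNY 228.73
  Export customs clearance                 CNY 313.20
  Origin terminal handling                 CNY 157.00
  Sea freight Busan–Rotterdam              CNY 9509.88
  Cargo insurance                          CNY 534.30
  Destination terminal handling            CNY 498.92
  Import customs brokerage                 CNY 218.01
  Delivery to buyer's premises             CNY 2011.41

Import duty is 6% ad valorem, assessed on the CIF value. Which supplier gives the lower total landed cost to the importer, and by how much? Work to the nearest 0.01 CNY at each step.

Supplier A (EXW):
CIF value = EXW price + inland to port + export clearance + origin terminal + freight + insurance = 142352.88 + 228.73 + 313.20 + 157.00 + 9509.88 + 534.30 = 153095.99
Import duty = 153095.99 × 6% = 9185.76
Buyer bears (A): 228.73 + 313.20 + 157.00 + 9509.88 + 534.30 + 498.92 + 218.01 + 2011.41 = 13471.45
Landed cost (A) = invoice 142352.88 + 13471.45 + duty 9185.76 = 165010.09
Supplier B (FCA):
CIF value = FCA price + origin terminal + freight + insurance = 126182.58 + 157.00 + 9509.88 + 534.30 = 136383.76
Import duty = 136383.76 × 6% = 8183.03
Buyer bears (B): 157.00 + 9509.88 + 534.30 + 498.92 + 218.01 + 2011.41 = 12929.52
Landed cost (B) = invoice 126182.58 + 12929.52 + duty 8183.03 = 147295.13
Difference = |165010.09 − 147295.13| = 17714.96

Supplier B is cheaper by CNY 17714.96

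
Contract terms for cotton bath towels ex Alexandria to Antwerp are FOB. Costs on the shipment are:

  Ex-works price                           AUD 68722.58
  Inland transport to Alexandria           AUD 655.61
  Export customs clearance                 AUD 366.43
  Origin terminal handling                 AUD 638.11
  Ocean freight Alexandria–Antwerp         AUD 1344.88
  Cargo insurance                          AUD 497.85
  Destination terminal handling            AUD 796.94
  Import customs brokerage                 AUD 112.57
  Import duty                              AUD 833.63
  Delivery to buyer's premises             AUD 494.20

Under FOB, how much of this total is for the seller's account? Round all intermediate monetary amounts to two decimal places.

Seller's account: AUD 70382.73

FOB: the seller bears costs until goods are on board at the origin port; the buyer bears freight, insurance and all costs thereafter.
Seller's account: goods 68722.58 + inland to port 655.61 + export clearance 366.43 + origin terminal 638.11 = 70382.73
Buyer's account: freight 1344.88 + insurance 497.85 + destination terminal 796.94 + brokerage 112.57 + duty 833.63 + delivery 494.20 = 4080.07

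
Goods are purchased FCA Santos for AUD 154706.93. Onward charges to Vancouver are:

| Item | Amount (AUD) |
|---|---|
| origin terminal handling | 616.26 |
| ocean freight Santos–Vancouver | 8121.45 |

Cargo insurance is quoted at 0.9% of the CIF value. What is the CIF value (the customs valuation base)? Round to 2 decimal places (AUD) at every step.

CIF value: AUD 164929.00

Let C be the CIF value. C = FCA price + pre-shipment costs + freight + 0.9% × C
C − 0.9% × C = 154706.93 + 616.26 + 8121.45
0.991 × C = 163444.64
C = 163444.64 / 0.991 = 164929.00
Insurance premium = 0.9% × 164929.00 = 1484.36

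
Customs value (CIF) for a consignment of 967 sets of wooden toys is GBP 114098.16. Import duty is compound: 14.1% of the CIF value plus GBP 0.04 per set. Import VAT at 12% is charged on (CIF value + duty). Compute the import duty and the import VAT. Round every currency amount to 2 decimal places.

Ad valorem component: 114098.16 × 14.1% = 16087.84
Specific component: 967 × 0.04 = 38.68
Import duty = 16087.84 + 38.68 = 16126.52
VAT base = CIF + duty = 114098.16 + 16126.52 = 130224.68
Import VAT = 130224.68 × 12% = 15626.96

Import duty: GBP 16126.52; import VAT: GBP 15626.96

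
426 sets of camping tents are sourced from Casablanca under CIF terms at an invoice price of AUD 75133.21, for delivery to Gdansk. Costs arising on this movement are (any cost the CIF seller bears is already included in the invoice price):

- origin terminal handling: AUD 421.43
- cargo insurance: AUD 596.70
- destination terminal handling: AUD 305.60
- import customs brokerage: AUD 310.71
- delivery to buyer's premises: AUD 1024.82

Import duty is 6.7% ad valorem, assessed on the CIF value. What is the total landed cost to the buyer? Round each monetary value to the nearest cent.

CIF: the seller pays costs through ocean freight and marine insurance to the destination port.
Already in the invoice (seller's account under CIF): origin terminal, insurance — exclude.
The CIF price already equals the CIF value: 75133.21
Import duty = 75133.21 × 6.7% = 5033.93
Buyer bears: destination terminal 305.60 + brokerage 310.71 + delivery 1024.82 + duty 5033.93 = 6675.06
Landed cost = invoice 75133.21 + 6675.06 = 81808.27

Total landed cost: AUD 81808.27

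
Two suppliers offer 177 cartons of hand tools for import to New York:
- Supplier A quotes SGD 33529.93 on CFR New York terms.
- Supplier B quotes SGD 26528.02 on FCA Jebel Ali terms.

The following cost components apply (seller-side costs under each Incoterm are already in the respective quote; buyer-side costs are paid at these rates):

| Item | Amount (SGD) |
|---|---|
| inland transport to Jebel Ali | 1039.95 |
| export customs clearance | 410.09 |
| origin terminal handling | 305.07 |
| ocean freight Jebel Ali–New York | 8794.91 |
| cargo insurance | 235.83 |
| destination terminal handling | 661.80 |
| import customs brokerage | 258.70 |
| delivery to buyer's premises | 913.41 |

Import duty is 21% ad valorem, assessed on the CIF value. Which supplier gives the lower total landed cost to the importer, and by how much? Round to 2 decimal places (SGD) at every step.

Supplier A is cheaper by SGD 2538.66

Supplier A (CFR):
CIF value = CFR price + insurance = 33529.93 + 235.83 = 33765.76
Import duty = 33765.76 × 21% = 7090.81
Buyer bears (A): 235.83 + 661.80 + 258.70 + 913.41 = 2069.74
Landed cost (A) = invoice 33529.93 + 2069.74 + duty 7090.81 = 42690.48
Supplier B (FCA):
CIF value = FCA price + origin terminal + freight + insurance = 26528.02 + 305.07 + 8794.91 + 235.83 = 35863.83
Import duty = 35863.83 × 21% = 7531.40
Buyer bears (B): 305.07 + 8794.91 + 235.83 + 661.80 + 258.70 + 913.41 = 11169.72
Landed cost (B) = invoice 26528.02 + 11169.72 + duty 7531.40 = 45229.14
Difference = |42690.48 − 45229.14| = 2538.66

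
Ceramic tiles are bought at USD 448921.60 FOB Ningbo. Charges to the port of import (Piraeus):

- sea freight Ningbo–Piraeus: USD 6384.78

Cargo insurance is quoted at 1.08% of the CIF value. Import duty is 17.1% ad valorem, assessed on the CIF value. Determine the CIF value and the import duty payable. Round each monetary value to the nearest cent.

Let C be the CIF value. C = FOB price + freight + 1.08% × C
C − 1.08% × C = 448921.60 + 6384.78
0.9892 × C = 455306.38
C = 455306.38 / 0.9892 = 460277.38
Insurance premium = 1.08% × 460277.38 = 4971.00
Import duty = 460277.38 × 17.1% = 78707.43

CIF value: USD 460277.38; import duty: USD 78707.43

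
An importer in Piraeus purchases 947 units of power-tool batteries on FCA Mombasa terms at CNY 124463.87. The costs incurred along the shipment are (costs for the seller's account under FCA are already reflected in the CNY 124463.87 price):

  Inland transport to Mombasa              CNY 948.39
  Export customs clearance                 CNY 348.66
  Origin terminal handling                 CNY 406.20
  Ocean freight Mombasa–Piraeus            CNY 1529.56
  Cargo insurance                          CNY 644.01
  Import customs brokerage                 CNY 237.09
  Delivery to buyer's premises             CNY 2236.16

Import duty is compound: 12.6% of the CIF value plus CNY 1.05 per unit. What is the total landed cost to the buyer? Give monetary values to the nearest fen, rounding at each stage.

Total landed cost: CNY 146518.74

FCA: the seller delivers export-cleared goods to the carrier; the buyer bears costs from that point.
Already in the invoice (seller's account under FCA): inland to port, export clearance — exclude.
CIF value = FCA price + origin terminal + freight + insurance = 124463.87 + 406.20 + 1529.56 + 644.01 = 127043.64
Ad valorem component: 127043.64 × 12.6% = 16007.50
Specific component: 947 × 1.05 = 994.35
Import duty = 16007.50 + 994.35 = 17001.85
Buyer bears: origin terminal 406.20 + freight 1529.56 + insurance 644.01 + brokerage 237.09 + delivery 2236.16 + duty 17001.85 = 22054.87
Landed cost = invoice 124463.87 + 22054.87 = 146518.74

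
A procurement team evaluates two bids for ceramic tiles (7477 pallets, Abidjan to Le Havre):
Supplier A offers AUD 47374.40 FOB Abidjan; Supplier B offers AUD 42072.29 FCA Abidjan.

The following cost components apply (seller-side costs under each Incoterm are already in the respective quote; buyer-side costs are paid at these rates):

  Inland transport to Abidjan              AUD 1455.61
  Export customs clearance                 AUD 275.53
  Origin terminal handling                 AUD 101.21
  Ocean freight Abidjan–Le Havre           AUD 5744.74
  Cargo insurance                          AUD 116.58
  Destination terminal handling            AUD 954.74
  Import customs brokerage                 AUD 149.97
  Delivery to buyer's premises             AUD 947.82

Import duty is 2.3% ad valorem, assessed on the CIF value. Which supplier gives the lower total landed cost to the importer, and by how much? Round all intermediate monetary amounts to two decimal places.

Supplier A (FOB):
CIF value = FOB price + freight + insurance = 47374.40 + 5744.74 + 116.58 = 53235.72
Import duty = 53235.72 × 2.3% = 1224.42
Buyer bears (A): 5744.74 + 116.58 + 954.74 + 149.97 + 947.82 = 7913.85
Landed cost (A) = invoice 47374.40 + 7913.85 + duty 1224.42 = 56512.67
Supplier B (FCA):
CIF value = FCA price + origin terminal + freight + insurance = 42072.29 + 101.21 + 5744.74 + 116.58 = 48034.82
Import duty = 48034.82 × 2.3% = 1104.80
Buyer bears (B): 101.21 + 5744.74 + 116.58 + 954.74 + 149.97 + 947.82 = 8015.06
Landed cost (B) = invoice 42072.29 + 8015.06 + duty 1104.80 = 51192.15
Difference = |56512.67 − 51192.15| = 5320.52

Supplier B is cheaper by AUD 5320.52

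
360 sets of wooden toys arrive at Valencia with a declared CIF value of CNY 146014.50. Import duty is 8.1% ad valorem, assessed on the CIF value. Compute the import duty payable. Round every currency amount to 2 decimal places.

Import duty = 146014.50 × 8.1% = 11827.17

Import duty: CNY 11827.17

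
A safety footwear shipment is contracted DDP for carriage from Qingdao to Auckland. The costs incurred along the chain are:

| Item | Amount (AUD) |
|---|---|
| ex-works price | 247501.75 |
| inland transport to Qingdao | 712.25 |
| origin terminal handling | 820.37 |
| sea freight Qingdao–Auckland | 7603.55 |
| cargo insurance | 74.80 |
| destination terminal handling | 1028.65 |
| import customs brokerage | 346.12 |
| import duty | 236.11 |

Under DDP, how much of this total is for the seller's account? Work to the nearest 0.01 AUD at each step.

DDP: the seller bears all costs including import duty.
Seller's account: goods 247501.75 + inland to port 712.25 + origin terminal 820.37 + freight 7603.55 + insurance 74.80 + destination terminal 1028.65 + brokerage 346.12 + duty 236.11 = 258323.60
Buyer's account: 0.00

Seller's account: AUD 258323.60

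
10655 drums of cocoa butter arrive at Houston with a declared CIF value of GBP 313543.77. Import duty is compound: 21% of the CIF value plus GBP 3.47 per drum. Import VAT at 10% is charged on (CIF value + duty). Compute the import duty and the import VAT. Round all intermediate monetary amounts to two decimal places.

Import duty: GBP 102817.04; import VAT: GBP 41636.08

Ad valorem component: 313543.77 × 21% = 65844.19
Specific component: 10655 × 3.47 = 36972.85
Import duty = 65844.19 + 36972.85 = 102817.04
VAT base = CIF + duty = 313543.77 + 102817.04 = 416360.81
Import VAT = 416360.81 × 10% = 41636.08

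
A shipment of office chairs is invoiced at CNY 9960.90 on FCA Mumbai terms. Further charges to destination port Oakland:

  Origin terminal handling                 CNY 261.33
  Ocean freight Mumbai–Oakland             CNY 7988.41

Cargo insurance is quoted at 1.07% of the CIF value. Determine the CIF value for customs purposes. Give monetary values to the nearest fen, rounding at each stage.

CIF value: CNY 18407.60

Let C be the CIF value. C = FCA price + pre-shipment costs + freight + 1.07% × C
C − 1.07% × C = 9960.90 + 261.33 + 7988.41
0.9893 × C = 18210.64
C = 18210.64 / 0.9893 = 18407.60
Insurance premium = 1.07% × 18407.60 = 196.96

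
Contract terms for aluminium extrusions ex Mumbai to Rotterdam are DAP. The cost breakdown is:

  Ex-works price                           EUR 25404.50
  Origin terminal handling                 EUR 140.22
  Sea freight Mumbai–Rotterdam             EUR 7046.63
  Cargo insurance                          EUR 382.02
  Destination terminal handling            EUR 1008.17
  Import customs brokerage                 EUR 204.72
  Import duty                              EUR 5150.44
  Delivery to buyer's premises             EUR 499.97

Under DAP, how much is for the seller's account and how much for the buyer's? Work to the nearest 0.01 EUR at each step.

Seller: EUR 34481.51; buyer: EUR 5355.16

DAP: the seller bears all costs to the named destination except import duty and clearance.
Seller's account: goods 25404.50 + origin terminal 140.22 + freight 7046.63 + insurance 382.02 + destination terminal 1008.17 + delivery 499.97 = 34481.51
Buyer's account: brokerage 204.72 + duty 5150.44 = 5355.16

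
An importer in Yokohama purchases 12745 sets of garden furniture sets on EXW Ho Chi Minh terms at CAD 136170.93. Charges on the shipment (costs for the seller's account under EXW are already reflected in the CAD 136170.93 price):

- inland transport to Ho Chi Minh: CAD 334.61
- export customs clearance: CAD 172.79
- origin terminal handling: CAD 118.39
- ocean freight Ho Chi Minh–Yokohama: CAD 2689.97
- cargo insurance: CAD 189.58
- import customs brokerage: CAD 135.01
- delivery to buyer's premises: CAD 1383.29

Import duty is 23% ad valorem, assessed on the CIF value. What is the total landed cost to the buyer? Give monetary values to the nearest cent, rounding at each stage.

Total landed cost: CAD 173320.11

EXW: the seller makes goods available at their premises; the buyer bears all onward costs.
CIF value = EXW price + inland to port + export clearance + origin terminal + freight + insurance = 136170.93 + 334.61 + 172.79 + 118.39 + 2689.97 + 189.58 = 139676.27
Import duty = 139676.27 × 23% = 32125.54
Buyer bears: inland to port 334.61 + export clearance 172.79 + origin terminal 118.39 + freight 2689.97 + insurance 189.58 + brokerage 135.01 + delivery 1383.29 + duty 32125.54 = 37149.18
Landed cost = invoice 136170.93 + 37149.18 = 173320.11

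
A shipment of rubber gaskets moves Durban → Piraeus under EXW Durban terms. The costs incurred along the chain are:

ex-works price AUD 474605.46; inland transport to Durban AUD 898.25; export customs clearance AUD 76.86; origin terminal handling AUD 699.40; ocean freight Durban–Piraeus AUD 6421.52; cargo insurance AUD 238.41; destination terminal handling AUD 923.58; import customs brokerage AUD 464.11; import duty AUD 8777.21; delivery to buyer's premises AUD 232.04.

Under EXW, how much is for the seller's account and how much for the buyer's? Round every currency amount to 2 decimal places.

Seller: AUD 474605.46; buyer: AUD 18731.38

EXW: the seller makes goods available at their premises; the buyer bears all onward costs.
Seller's account: goods 474605.46 = 474605.46
Buyer's account: inland to port 898.25 + export clearance 76.86 + origin terminal 699.40 + freight 6421.52 + insurance 238.41 + destination terminal 923.58 + brokerage 464.11 + duty 8777.21 + delivery 232.04 = 18731.38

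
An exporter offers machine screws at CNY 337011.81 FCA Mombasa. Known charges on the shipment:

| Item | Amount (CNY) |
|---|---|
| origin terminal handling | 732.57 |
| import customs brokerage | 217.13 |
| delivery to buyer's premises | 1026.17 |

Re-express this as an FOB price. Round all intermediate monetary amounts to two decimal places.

Not relevant to the conversion: brokerage, delivery — on the buyer under both terms; not part of either seller's price.
From FCA to FOB, the seller additionally bears: origin terminal.
FOB price = 337011.81 + 732.57 = 337744.38

FOB price: CNY 337744.38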